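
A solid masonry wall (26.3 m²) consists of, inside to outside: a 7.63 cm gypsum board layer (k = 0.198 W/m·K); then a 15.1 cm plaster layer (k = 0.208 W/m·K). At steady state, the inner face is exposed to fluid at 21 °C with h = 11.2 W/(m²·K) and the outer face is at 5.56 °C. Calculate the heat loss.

Series thermal resistances, inner to outer:
  R_conv,in = 1/(hA) = 1/(11.2·26.3) = 0.003395 K/W
  R_gypsum board = L/(kA) = 0.0763/(0.198·26.3) = 0.01465 K/W
  R_plaster = L/(kA) = 0.151/(0.208·26.3) = 0.02760 K/W
ΣR = 0.003395 + 0.01465 + 0.02760 = 0.04564 K/W
Q = ΔT/ΣR = (21 °C − 5.56 °C)/0.04564 = 338 W

Q = 338 W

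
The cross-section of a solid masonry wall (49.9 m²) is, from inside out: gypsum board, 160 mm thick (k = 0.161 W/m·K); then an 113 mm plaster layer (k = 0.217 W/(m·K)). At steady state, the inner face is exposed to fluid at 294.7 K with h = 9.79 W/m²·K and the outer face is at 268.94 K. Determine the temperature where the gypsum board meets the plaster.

T = 277.24 K

Series thermal resistances, inner to outer:
  R_conv,in = 1/(hA) = 1/(9.79·49.9) = 0.002047 K/W
  R_gypsum board = L/(kA) = 0.160/(0.161·49.9) = 0.01992 K/W
  R_plaster = L/(kA) = 0.113/(0.217·49.9) = 0.01044 K/W
ΣR = 0.002047 + 0.01992 + 0.01044 = 0.03241 K/W
Q = ΔT/ΣR = (294.7 K − 268.94 K)/0.03241 = 794.8 W
From the inner boundary to the gypsum board/plaster interface, ΣR_partial = 0.02197 K/W.
T_interface = T_in − Q·ΣR_partial = 294.7 K − (794.8)(0.02197) = 277.24 K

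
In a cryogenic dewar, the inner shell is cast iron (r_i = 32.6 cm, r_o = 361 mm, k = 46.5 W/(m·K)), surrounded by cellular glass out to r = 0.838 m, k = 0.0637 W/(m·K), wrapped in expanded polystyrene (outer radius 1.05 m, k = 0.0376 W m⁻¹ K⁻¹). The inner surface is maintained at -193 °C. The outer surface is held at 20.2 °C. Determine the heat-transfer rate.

Q = 86.0 W

Series thermal resistances, inner to outer:
  R_cast iron = (1/0.326 − 1/0.361)/(4πk) = 0.2974/(4π·46.5) = 5.090×10^-4 K/W
  R_cellular glass = (1/0.361 − 1/0.838)/(4πk) = 1.577/(4π·0.0637) = 1.970 K/W
  R_expanded polystyrene = (1/0.838 − 1/1.05)/(4πk) = 0.2409/(4π·0.0376) = 0.5099 K/W
ΣR = 5.090×10^-4 + 1.970 + 0.5099 = 2.480 K/W
Q = ΔT/ΣR = (-193 °C − 20.2 °C)/2.480 = -86.0 W
(Negative Q ⇒ heat flows inward; heat gain = 86.0 W.)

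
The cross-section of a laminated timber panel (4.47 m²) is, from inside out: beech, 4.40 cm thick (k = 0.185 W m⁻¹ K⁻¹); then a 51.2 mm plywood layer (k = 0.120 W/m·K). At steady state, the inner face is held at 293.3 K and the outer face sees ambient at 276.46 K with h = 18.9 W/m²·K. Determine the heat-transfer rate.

Q = 105 W

Treat each layer as a resistance in series:
  R_beech = L/(kA) = 0.0440/(0.185·4.47) = 0.05321 K/W
  R_plywood = L/(kA) = 0.0512/(0.120·4.47) = 0.09545 K/W
  R_conv,out = 1/(hA) = 1/(18.9·4.47) = 0.01184 K/W
ΣR = 0.05321 + 0.09545 + 0.01184 = 0.1605 K/W
Q = ΔT/ΣR = (293.3 K − 276.46 K)/0.1605 = 105 W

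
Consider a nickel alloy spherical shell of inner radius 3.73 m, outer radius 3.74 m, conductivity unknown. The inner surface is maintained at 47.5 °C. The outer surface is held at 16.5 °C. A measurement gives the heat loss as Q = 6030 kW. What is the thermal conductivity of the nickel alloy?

k = 11.1 W/m·K

ΣR = ΔT/Q = |47.5 − 16.5|/6.03×10^6 = 5.141×10^-6 K/W
(1/r₁−1/r₂)/(4πk) = 5.141×10^-6 ⇒ k = 7.168×10^-4/(4π·5.141×10^-6) = 11.1 W/m·K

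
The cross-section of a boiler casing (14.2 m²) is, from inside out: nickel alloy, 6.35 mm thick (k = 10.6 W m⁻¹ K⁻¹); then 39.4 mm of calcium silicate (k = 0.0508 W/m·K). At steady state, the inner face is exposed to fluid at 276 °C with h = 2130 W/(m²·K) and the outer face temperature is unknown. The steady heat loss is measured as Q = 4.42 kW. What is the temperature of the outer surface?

T_out = 34.3 °C

Series resistances:
  R_conv,in = 1/(hA) = 1/(2130·14.2) = 3.306×10^-5 K/W
  R_nickel alloy = L/(kA) = 0.00635/(10.6·14.2) = 4.219×10^-5 K/W
  R_calcium silicate = L/(kA) = 0.0394/(0.0508·14.2) = 0.05462 K/W
ΣR = 0.05469 K/W
ΔT = Q·ΣR = 4420 × 0.05469 = 241.7 K
Heat flows outward, so T_out = T_in − ΔT = 276 − 241.7 = 34.3 °C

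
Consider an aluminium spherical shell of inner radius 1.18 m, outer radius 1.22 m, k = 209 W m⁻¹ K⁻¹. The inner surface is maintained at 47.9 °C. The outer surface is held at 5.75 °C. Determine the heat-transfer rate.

Q = 3980 kW

Q = 4πk·ΔT/(1/r₁ − 1/r₂) = 4π × 209 × 42.15 / (1/1.18 − 1/1.22) = 3.98×10^6 W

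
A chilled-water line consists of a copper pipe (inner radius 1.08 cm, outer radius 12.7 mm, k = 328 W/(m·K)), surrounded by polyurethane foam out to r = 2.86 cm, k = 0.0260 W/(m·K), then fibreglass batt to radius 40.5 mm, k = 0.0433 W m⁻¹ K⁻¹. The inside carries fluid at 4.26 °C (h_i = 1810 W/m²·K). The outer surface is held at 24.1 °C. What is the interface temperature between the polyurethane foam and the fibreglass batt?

T = 20.0 °C

Resistance network (inner→outer):
  R'_conv,in = 1/(2πr h) = 1/(2π·0.0108·1810) = 0.008142 m·K/W
  R'_copper = ln(0.0127/0.0108)/(2πk) = 0.1621/(2π·328) = 7.863×10^-5 m·K/W
  R'_polyurethane foam = ln(0.0286/0.0127)/(2πk) = 0.8118/(2π·0.0260) = 4.969 m·K/W
  R'_fibreglass batt = ln(0.0405/0.0286)/(2πk) = 0.3479/(2π·0.0433) = 1.279 m·K/W
ΣR = 0.008142 + 7.863×10^-5 + 4.969 + 1.279 = 6.256 m·K/W
Q' = ΔT/ΣR = (4.26 °C − 24.1 °C)/6.256 = -3.171 W/m
From the inner boundary to the polyurethane foam/fibreglass batt interface, ΣR_partial = 4.977 m·K/W.
T_interface = T_in − Q'·ΣR_partial = 4.26 °C − (-3.171)(4.977) = 20.0 °C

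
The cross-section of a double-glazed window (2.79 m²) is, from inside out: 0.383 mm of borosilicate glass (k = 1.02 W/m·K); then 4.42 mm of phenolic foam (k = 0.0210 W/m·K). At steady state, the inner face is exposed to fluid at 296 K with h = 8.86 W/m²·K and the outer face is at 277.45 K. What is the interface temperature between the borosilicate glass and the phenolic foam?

Series thermal resistances, inner to outer:
  R_conv,in = 1/(hA) = 1/(8.86·2.79) = 0.04045 K/W
  R_borosilicate glass = L/(kA) = 3.83×10^-4/(1.02·2.79) = 1.346×10^-4 K/W
  R_phenolic foam = L/(kA) = 0.00442/(0.0210·2.79) = 0.07544 K/W
ΣR = 0.04045 + 1.346×10^-4 + 0.07544 = 0.1160 K/W
Q = ΔT/ΣR = (296 K − 277.45 K)/0.1160 = 159.9 W
From the inner boundary to the borosilicate glass/phenolic foam interface, ΣR_partial = 0.04058 K/W.
T_interface = T_in − Q·ΣR_partial = 296 K − (159.9)(0.04058) = 289.5 K

T = 289.5 K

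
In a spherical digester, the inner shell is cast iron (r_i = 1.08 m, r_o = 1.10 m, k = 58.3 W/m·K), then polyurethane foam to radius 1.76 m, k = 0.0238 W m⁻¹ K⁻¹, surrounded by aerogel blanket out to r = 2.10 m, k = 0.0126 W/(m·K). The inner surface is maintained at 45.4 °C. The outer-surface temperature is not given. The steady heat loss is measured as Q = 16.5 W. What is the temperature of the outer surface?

Series resistances:
  R_cast iron = (1/1.08 − 1/1.10)/(4πk) = 0.01684/(4π·58.3) = 2.298×10^-5 K/W
  R_polyurethane foam = (1/1.10 − 1/1.76)/(4πk) = 0.3409/(4π·0.0238) = 1.140 K/W
  R_aerogel blanket = (1/1.76 − 1/2.10)/(4πk) = 0.09199/(4π·0.0126) = 0.5810 K/W
ΣR = 1.721 K/W
ΔT = Q·ΣR = 16.5 × 1.721 = 28.40 K
Heat flows outward, so T_out = T_in − ΔT = 45.4 − 28.40 = 17.0 °C

T_out = 17.0 °C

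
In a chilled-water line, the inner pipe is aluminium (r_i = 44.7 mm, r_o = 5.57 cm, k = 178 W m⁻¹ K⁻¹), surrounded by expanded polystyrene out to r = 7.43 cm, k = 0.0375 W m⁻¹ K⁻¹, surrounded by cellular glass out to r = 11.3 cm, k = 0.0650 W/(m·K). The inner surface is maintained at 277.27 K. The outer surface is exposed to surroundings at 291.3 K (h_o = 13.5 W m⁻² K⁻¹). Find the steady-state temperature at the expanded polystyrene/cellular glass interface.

T = 284.6 K

Series thermal resistances, inner to outer:
  R'_aluminium = ln(0.0557/0.0447)/(2πk) = 0.2200/(2π·178) = 1.967×10^-4 m·K/W
  R'_expanded polystyrene = ln(0.0743/0.0557)/(2πk) = 0.2881/(2π·0.0375) = 1.223 m·K/W
  R'_cellular glass = ln(0.113/0.0743)/(2πk) = 0.4193/(2π·0.0650) = 1.027 m·K/W
  R'_conv,out = 1/(2πr h) = 1/(2π·0.113·13.5) = 0.1043 m·K/W
ΣR = 1.967×10^-4 + 1.223 + 1.027 + 0.1043 = 2.354 m·K/W
Q' = ΔT/ΣR = (277.27 K − 291.3 K)/2.354 = -5.960 W/m
From the inner boundary to the expanded polystyrene/cellular glass interface, ΣR_partial = 1.223 m·K/W.
T_interface = T_in − Q'·ΣR_partial = 277.27 K − (-5.960)(1.223) = 284.6 K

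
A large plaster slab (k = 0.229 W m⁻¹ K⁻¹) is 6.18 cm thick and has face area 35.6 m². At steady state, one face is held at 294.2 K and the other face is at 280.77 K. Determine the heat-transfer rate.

Q = kA·ΔT/L = 0.229 × 35.6 × |294.2 K − 280.77 K| / 0.0618 = 1770 W

Q = 1770 W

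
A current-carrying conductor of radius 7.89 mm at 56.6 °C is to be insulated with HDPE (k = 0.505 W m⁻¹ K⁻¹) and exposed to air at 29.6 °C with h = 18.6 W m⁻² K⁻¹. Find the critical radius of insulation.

For a cylinder, r_cr = k_ins/h = 0.505/18.6 = 0.0272 m = 2.72 cm

r_cr = 2.72 cm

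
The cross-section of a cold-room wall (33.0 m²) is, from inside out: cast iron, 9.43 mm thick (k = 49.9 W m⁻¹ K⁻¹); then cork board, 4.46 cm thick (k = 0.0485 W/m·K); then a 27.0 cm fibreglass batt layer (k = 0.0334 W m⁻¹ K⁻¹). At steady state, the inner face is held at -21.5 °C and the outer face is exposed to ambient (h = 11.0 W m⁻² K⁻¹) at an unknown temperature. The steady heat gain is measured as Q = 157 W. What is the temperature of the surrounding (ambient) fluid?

Sum the resistances:
  R_cast iron = L/(kA) = 0.00943/(49.9·33.0) = 5.727×10^-6 K/W
  R_cork board = L/(kA) = 0.0446/(0.0485·33.0) = 0.02787 K/W
  R_fibreglass batt = L/(kA) = 0.270/(0.0334·33.0) = 0.2450 K/W
  R_conv,out = 1/(hA) = 1/(11.0·33.0) = 0.002755 K/W
ΣR = 0.2756 K/W
ΔT = Q·ΣR = 157 × 0.2756 = 43.27 K
Heat flows inward, so T_out = T_in + ΔT = -21.5 + 43.27 = 21.8 °C

T_out = 21.8 °C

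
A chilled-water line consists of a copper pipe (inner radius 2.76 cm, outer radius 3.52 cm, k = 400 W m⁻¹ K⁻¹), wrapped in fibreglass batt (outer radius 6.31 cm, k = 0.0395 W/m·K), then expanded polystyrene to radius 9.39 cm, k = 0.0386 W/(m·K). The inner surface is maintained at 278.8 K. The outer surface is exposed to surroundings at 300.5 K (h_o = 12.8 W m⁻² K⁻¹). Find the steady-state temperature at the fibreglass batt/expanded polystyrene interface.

T = 291.2 K

Series thermal resistances, inner to outer:
  R'_copper = ln(0.0352/0.0276)/(2πk) = 0.2432/(2π·400) = 9.678×10^-5 m·K/W
  R'_fibreglass batt = ln(0.0631/0.0352)/(2πk) = 0.5837/(2π·0.0395) = 2.352 m·K/W
  R'_expanded polystyrene = ln(0.0939/0.0631)/(2πk) = 0.3975/(2π·0.0386) = 1.639 m·K/W
  R'_conv,out = 1/(2πr h) = 1/(2π·0.0939·12.8) = 0.1324 m·K/W
ΣR = 9.678×10^-5 + 2.352 + 1.639 + 0.1324 = 4.123 m·K/W
Q' = ΔT/ΣR = (278.8 K − 300.5 K)/4.123 = -5.263 W/m
From the inner boundary to the fibreglass batt/expanded polystyrene interface, ΣR_partial = 2.352 m·K/W.
T_interface = T_in − Q'·ΣR_partial = 278.8 K − (-5.263)(2.352) = 291.2 K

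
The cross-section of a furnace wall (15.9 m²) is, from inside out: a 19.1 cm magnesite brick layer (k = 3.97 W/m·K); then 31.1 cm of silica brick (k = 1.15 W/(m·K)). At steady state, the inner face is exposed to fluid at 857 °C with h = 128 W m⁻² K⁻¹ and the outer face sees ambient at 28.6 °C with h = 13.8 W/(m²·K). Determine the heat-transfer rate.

Q = 33.0 kW

Resistance network (inner→outer):
  R_conv,in = 1/(hA) = 1/(128·15.9) = 4.914×10^-4 K/W
  R_magnesite brick = L/(kA) = 0.191/(3.97·15.9) = 0.003026 K/W
  R_silica brick = L/(kA) = 0.311/(1.15·15.9) = 0.01701 K/W
  R_conv,out = 1/(hA) = 1/(13.8·15.9) = 0.004557 K/W
ΣR = 4.914×10^-4 + 0.003026 + 0.01701 + 0.004557 = 0.02508 K/W
Q = ΔT/ΣR = (857 °C − 28.6 °C)/0.02508 = 33000 W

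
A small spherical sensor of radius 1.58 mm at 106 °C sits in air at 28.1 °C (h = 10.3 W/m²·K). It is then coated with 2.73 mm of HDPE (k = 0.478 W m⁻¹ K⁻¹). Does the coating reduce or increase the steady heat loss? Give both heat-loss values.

Critical radius for a sphere: r_cr = 2k/h = 0.0928 m = 9.28 cm.
Outer radius after coating: r₂ = 0.00158 + 0.00273 = 0.00431 m.
Since r₁ < r_cr and r₂ ≤ r_cr, the coating moves toward the maximum at r_cr — heat loss rises.
Bare: R = 1/(4πr₁²h) = 3095 K/W; Q = 77.9/3095 = 0.0252 W.
Coated: R = R_cond + R_conv = 482.6 K/W; Q = 77.9/482.6 = 0.161 W.

increases: 0.0252 → 0.161 W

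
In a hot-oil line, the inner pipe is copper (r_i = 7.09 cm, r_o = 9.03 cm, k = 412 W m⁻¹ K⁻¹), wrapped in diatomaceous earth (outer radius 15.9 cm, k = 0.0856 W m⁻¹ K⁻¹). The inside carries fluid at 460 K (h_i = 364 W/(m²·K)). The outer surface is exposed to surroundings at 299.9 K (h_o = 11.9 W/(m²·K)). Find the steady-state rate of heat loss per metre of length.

Series thermal resistances, inner to outer:
  R'_conv,in = 1/(2πr h) = 1/(2π·0.0709·364) = 0.006167 m·K/W
  R'_copper = ln(0.0903/0.0709)/(2πk) = 0.2419/(2π·412) = 9.343×10^-5 m·K/W
  R'_diatomaceous earth = ln(0.159/0.0903)/(2πk) = 0.5658/(2π·0.0856) = 1.052 m·K/W
  R'_conv,out = 1/(2πr h) = 1/(2π·0.159·11.9) = 0.08412 m·K/W
ΣR = 0.006167 + 9.343×10^-5 + 1.052 + 0.08412 = 1.142 m·K/W
Q' = ΔT/ΣR = (460 K − 299.9 K)/1.142 = 140 W/m

Q' = 140 W/m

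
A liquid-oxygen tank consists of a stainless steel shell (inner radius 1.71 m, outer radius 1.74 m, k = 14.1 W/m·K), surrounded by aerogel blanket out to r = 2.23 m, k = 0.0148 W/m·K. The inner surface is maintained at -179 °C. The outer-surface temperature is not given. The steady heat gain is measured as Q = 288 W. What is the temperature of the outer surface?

Sum the resistances:
  R_stainless steel = (1/1.71 − 1/1.74)/(4πk) = 0.01008/(4π·14.1) = 5.690×10^-5 K/W
  R_aerogel blanket = (1/1.74 − 1/2.23)/(4πk) = 0.1263/(4π·0.0148) = 0.6790 K/W
ΣR = 0.6791 K/W
ΔT = Q·ΣR = 288 × 0.6791 = 195.6 K
Heat flows inward, so T_out = T_in + ΔT = -179 + 195.6 = 16.6 °C

T_out = 16.6 °C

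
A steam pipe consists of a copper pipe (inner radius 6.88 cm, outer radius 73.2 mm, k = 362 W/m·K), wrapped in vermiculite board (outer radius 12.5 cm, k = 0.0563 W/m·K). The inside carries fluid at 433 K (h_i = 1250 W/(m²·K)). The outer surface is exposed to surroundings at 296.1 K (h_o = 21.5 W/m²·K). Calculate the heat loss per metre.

Resistance network (inner→outer):
  R'_conv,in = 1/(2πr h) = 1/(2π·0.0688·1250) = 0.001851 m·K/W
  R'_copper = ln(0.0732/0.0688)/(2πk) = 0.06199/(2π·362) = 2.725×10^-5 m·K/W
  R'_vermiculite board = ln(0.125/0.0732)/(2πk) = 0.5351/(2π·0.0563) = 1.513 m·K/W
  R'_conv,out = 1/(2πr h) = 1/(2π·0.125·21.5) = 0.05922 m·K/W
ΣR = 0.001851 + 2.725×10^-5 + 1.513 + 0.05922 = 1.574 m·K/W
Q' = ΔT/ΣR = (433 K − 296.1 K)/1.574 = 87.0 W/m

Q' = 87.0 W/m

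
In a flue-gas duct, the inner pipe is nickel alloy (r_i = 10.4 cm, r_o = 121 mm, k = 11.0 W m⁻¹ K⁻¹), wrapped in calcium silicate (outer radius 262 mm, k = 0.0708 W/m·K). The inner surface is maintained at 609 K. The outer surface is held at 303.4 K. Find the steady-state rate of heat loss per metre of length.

Resistance network (inner→outer):
  R'_nickel alloy = ln(0.121/0.104)/(2πk) = 0.1514/(2π·11.0) = 0.002191 m·K/W
  R'_calcium silicate = ln(0.262/0.121)/(2πk) = 0.7726/(2π·0.0708) = 1.737 m·K/W
ΣR = 0.002191 + 1.737 = 1.739 m·K/W
Q' = ΔT/ΣR = (609 K − 303.4 K)/1.739 = 176 W/m

Q' = 176 W/m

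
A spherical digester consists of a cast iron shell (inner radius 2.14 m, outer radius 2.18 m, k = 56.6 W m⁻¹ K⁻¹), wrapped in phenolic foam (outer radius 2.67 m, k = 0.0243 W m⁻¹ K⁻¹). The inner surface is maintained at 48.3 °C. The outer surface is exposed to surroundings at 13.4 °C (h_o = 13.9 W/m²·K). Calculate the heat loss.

Q = 126 W

Resistance network (inner→outer):
  R_cast iron = (1/2.14 − 1/2.18)/(4πk) = 0.008574/(4π·56.6) = 1.205×10^-5 K/W
  R_phenolic foam = (1/2.18 − 1/2.67)/(4πk) = 0.08418/(4π·0.0243) = 0.2757 K/W
  R_conv,out = 1/(4πr²h) = 1/(4π·2.67²·13.9) = 8.031×10^-4 K/W
ΣR = 1.205×10^-5 + 0.2757 + 8.031×10^-4 = 0.2765 K/W
Q = ΔT/ΣR = (48.3 °C − 13.4 °C)/0.2765 = 126 W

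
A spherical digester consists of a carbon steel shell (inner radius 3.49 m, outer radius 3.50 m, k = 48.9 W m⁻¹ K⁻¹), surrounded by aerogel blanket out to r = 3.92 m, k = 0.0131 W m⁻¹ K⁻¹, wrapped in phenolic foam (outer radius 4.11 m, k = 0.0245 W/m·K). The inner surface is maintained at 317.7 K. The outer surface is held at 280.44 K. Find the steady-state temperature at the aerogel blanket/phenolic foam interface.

T = 286.8 K

Treat each layer as a resistance in series:
  R_carbon steel = (1/3.49 − 1/3.50)/(4πk) = 8.187×10^-4/(4π·48.9) = 1.332×10^-6 K/W
  R_aerogel blanket = (1/3.50 − 1/3.92)/(4πk) = 0.03061/(4π·0.0131) = 0.1860 K/W
  R_phenolic foam = (1/3.92 − 1/4.11)/(4πk) = 0.01179/(4π·0.0245) = 0.03830 K/W
ΣR = 1.332×10^-6 + 0.1860 + 0.03830 = 0.2243 K/W
Q = ΔT/ΣR = (317.7 K − 280.44 K)/0.2243 = 166.1 W
From the inner boundary to the aerogel blanket/phenolic foam interface, ΣR_partial = 0.1860 K/W.
T_interface = T_in − Q·ΣR_partial = 317.7 K − (166.1)(0.1860) = 286.8 K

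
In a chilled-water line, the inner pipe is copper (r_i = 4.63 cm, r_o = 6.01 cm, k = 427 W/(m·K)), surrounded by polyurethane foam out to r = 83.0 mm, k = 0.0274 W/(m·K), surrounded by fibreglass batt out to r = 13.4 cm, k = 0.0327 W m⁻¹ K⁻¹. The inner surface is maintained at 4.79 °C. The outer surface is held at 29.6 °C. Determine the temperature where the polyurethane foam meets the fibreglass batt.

Resistance network (inner→outer):
  R'_copper = ln(0.0601/0.0463)/(2πk) = 0.2609/(2π·427) = 9.723×10^-5 m·K/W
  R'_polyurethane foam = ln(0.0830/0.0601)/(2πk) = 0.3228/(2π·0.0274) = 1.875 m·K/W
  R'_fibreglass batt = ln(0.134/0.0830)/(2πk) = 0.4790/(2π·0.0327) = 2.331 m·K/W
ΣR = 9.723×10^-5 + 1.875 + 2.331 = 4.206 m·K/W
Q' = ΔT/ΣR = (4.79 °C − 29.6 °C)/4.206 = -5.899 W/m
From the inner boundary to the polyurethane foam/fibreglass batt interface, ΣR_partial = 1.875 m·K/W.
T_interface = T_in − Q'·ΣR_partial = 4.79 °C − (-5.899)(1.875) = 15.9 °C

T = 15.9 °C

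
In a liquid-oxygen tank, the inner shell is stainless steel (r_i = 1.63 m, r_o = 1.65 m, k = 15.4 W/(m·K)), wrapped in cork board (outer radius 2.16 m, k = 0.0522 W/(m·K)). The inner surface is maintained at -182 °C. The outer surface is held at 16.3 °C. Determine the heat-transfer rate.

Q = 909 W

Series thermal resistances, inner to outer:
  R_stainless steel = (1/1.63 − 1/1.65)/(4πk) = 0.007436/(4π·15.4) = 3.843×10^-5 K/W
  R_cork board = (1/1.65 − 1/2.16)/(4πk) = 0.1431/(4π·0.0522) = 0.2181 K/W
ΣR = 3.843×10^-5 + 0.2181 = 0.2181 K/W
Q = ΔT/ΣR = (-182 °C − 16.3 °C)/0.2181 = -909 W
(Negative Q ⇒ heat flows inward; heat gain = 909 W.)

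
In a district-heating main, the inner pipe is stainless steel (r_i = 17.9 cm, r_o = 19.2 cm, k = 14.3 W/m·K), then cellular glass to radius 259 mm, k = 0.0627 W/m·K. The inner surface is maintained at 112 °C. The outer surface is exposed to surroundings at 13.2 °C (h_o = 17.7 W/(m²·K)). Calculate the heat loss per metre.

Resistance network (inner→outer):
  R'_stainless steel = ln(0.192/0.179)/(2πk) = 0.07011/(2π·14.3) = 7.803×10^-4 m·K/W
  R'_cellular glass = ln(0.259/0.192)/(2πk) = 0.2993/(2π·0.0627) = 0.7598 m·K/W
  R'_conv,out = 1/(2πr h) = 1/(2π·0.259·17.7) = 0.03472 m·K/W
ΣR = 7.803×10^-4 + 0.7598 + 0.03472 = 0.7953 m·K/W
Q' = ΔT/ΣR = (112 °C − 13.2 °C)/0.7953 = 124 W/m

Q' = 124 W/m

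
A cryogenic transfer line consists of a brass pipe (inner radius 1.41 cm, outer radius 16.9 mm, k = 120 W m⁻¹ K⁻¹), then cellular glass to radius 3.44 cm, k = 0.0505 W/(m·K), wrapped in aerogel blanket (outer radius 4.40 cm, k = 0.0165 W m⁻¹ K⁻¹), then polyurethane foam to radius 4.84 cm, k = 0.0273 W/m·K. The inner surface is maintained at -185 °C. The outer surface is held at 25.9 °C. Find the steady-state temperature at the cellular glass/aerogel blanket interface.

Resistance network (inner→outer):
  R'_brass = ln(0.0169/0.0141)/(2πk) = 0.1811/(2π·120) = 2.402×10^-4 m·K/W
  R'_cellular glass = ln(0.0344/0.0169)/(2πk) = 0.7107/(2π·0.0505) = 2.240 m·K/W
  R'_aerogel blanket = ln(0.0440/0.0344)/(2πk) = 0.2461/(2π·0.0165) = 2.374 m·K/W
  R'_polyurethane foam = ln(0.0484/0.0440)/(2πk) = 0.09531/(2π·0.0273) = 0.5556 m·K/W
ΣR = 2.402×10^-4 + 2.240 + 2.374 + 0.5556 = 5.170 m·K/W
Q' = ΔT/ΣR = (-185 °C − 25.9 °C)/5.170 = -40.79 W/m
From the inner boundary to the cellular glass/aerogel blanket interface, ΣR_partial = 2.240 m·K/W.
T_interface = T_in − Q'·ΣR_partial = -185 °C − (-40.79)(2.240) = -93.6 °C

T = -93.6 °C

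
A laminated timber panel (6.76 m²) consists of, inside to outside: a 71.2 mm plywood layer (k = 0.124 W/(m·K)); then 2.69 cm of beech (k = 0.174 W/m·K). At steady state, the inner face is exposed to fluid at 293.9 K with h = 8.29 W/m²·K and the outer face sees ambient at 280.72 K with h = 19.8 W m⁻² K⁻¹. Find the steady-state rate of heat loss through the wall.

Treat each layer as a resistance in series:
  R_conv,in = 1/(hA) = 1/(8.29·6.76) = 0.01784 K/W
  R_plywood = L/(kA) = 0.0712/(0.124·6.76) = 0.08494 K/W
  R_beech = L/(kA) = 0.0269/(0.174·6.76) = 0.02287 K/W
  R_conv,out = 1/(hA) = 1/(19.8·6.76) = 0.007471 K/W
ΣR = 0.01784 + 0.08494 + 0.02287 + 0.007471 = 0.1331 K/W
Q = ΔT/ΣR = (293.9 K − 280.72 K)/0.1331 = 99.0 W

Q = 99.0 W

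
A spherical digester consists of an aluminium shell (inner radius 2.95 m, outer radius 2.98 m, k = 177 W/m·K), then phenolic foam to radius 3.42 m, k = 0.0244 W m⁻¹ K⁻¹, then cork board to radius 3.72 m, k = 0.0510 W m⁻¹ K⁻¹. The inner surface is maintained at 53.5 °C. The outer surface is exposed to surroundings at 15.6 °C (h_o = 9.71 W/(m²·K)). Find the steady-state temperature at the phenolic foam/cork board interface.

T = 23.6 °C

Resistance network (inner→outer):
  R_aluminium = (1/2.95 − 1/2.98)/(4πk) = 0.003413/(4π·177) = 1.534×10^-6 K/W
  R_phenolic foam = (1/2.98 − 1/3.42)/(4πk) = 0.04317/(4π·0.0244) = 0.1408 K/W
  R_cork board = (1/3.42 − 1/3.72)/(4πk) = 0.02358/(4π·0.0510) = 0.03679 K/W
  R_conv,out = 1/(4πr²h) = 1/(4π·3.72²·9.71) = 5.922×10^-4 K/W
ΣR = 1.534×10^-6 + 0.1408 + 0.03679 + 5.922×10^-4 = 0.1782 K/W
Q = ΔT/ΣR = (53.5 °C − 15.6 °C)/0.1782 = 212.7 W
From the inner boundary to the phenolic foam/cork board interface, ΣR_partial = 0.1408 K/W.
T_interface = T_in − Q·ΣR_partial = 53.5 °C − (212.7)(0.1408) = 23.6 °C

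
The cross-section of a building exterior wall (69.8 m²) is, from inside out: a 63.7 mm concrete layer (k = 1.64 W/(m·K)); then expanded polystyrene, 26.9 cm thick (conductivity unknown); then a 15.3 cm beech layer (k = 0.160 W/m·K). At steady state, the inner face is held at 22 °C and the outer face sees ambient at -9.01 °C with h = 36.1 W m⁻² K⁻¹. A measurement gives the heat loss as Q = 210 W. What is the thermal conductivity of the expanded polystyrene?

k = 0.0290 W/m·K

ΣR = ΔT/Q = |22 − -9.01|/210 = 0.1477 K/W
Known resistances:
  R_concrete = L/(kA) = 0.0637/(1.64·69.8) = 5.565×10^-4 K/W
  R_beech = L/(kA) = 0.153/(0.160·69.8) = 0.01370 K/W
  R_conv,out = 1/(hA) = 1/(36.1·69.8) = 3.969×10^-4 K/W
R_expanded polystyrene = ΣR − ΣR_known = 0.1477 − 0.01465 = 0.1331 K/W
L/(kA) = 0.1331 ⇒ k = 0.269/(0.1331·69.8) = 0.0290 W/m·K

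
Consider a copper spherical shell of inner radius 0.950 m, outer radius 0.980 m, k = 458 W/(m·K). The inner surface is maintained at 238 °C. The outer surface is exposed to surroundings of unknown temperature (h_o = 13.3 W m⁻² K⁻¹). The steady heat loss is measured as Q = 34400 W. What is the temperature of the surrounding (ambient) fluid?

T_out = 23.5 °C

Sum the resistances:
  R_copper = (1/0.950 − 1/0.980)/(4πk) = 0.03222/(4π·458) = 5.599×10^-6 K/W
  R_conv,out = 1/(4πr²h) = 1/(4π·0.980²·13.3) = 0.006230 K/W
ΣR = 0.006236 K/W
ΔT = Q·ΣR = 34400 × 0.006236 = 214.5 K
Heat flows outward, so T_out = T_in − ΔT = 238 − 214.5 = 23.5 °C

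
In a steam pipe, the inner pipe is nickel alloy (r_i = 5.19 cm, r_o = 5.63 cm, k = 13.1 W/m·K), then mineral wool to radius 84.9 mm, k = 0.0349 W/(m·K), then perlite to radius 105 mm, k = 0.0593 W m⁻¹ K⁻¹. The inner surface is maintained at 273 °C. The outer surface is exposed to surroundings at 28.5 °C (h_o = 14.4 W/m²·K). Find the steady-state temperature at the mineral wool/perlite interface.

Resistance network (inner→outer):
  R'_nickel alloy = ln(0.0563/0.0519)/(2πk) = 0.08138/(2π·13.1) = 9.887×10^-4 m·K/W
  R'_mineral wool = ln(0.0849/0.0563)/(2πk) = 0.4108/(2π·0.0349) = 1.873 m·K/W
  R'_perlite = ln(0.105/0.0849)/(2πk) = 0.2125/(2π·0.0593) = 0.5703 m·K/W
  R'_conv,out = 1/(2πr h) = 1/(2π·0.105·14.4) = 0.1053 m·K/W
ΣR = 9.887×10^-4 + 1.873 + 0.5703 + 0.1053 = 2.550 m·K/W
Q' = ΔT/ΣR = (273 °C − 28.5 °C)/2.550 = 95.88 W/m
From the inner boundary to the mineral wool/perlite interface, ΣR_partial = 1.874 m·K/W.
T_interface = T_in − Q'·ΣR_partial = 273 °C − (95.88)(1.874) = 93.3 °C

T = 93.3 °C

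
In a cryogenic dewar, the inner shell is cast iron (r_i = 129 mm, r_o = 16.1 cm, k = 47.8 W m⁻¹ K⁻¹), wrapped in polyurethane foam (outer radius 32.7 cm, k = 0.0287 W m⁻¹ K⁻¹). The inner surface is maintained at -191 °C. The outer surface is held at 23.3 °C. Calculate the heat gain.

Series thermal resistances, inner to outer:
  R_cast iron = (1/0.129 − 1/0.161)/(4πk) = 1.541/(4π·47.8) = 0.002565 K/W
  R_polyurethane foam = (1/0.161 − 1/0.327)/(4πk) = 3.153/(4π·0.0287) = 8.743 K/W
ΣR = 0.002565 + 8.743 = 8.746 K/W
Q = ΔT/ΣR = (-191 °C − 23.3 °C)/8.746 = -24.5 W
(Negative Q ⇒ heat flows inward; heat gain = 24.5 W.)

Q = 24.5 W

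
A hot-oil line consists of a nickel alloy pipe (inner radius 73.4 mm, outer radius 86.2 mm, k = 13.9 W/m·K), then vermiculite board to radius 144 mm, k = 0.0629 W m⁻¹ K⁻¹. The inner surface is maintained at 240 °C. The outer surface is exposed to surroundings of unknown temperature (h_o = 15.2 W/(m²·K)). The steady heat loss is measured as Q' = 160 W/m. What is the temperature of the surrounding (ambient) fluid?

T_out = 20.3 °C

Series resistances:
  R'_nickel alloy = ln(0.0862/0.0734)/(2πk) = 0.1607/(2π·13.9) = 0.001841 m·K/W
  R'_vermiculite board = ln(0.144/0.0862)/(2πk) = 0.5131/(2π·0.0629) = 1.298 m·K/W
  R'_conv,out = 1/(2πr h) = 1/(2π·0.144·15.2) = 0.07271 m·K/W
ΣR = 1.373 m·K/W
ΔT = Q'·ΣR = 160 × 1.373 = 219.7 K
Heat flows outward, so T_out = T_in − ΔT = 240 − 219.7 = 20.3 °C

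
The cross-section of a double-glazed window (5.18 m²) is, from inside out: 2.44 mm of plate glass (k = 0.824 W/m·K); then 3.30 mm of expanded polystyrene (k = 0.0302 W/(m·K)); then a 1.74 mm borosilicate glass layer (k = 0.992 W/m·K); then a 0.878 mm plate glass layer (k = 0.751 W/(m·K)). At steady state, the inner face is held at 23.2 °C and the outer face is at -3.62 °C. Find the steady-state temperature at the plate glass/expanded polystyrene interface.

Treat each layer as a resistance in series:
  R_plate glass = L/(kA) = 0.00244/(0.824·5.18) = 5.717×10^-4 K/W
  R_expanded polystyrene = L/(kA) = 0.00330/(0.0302·5.18) = 0.02109 K/W
  R_borosilicate glass = L/(kA) = 0.00174/(0.992·5.18) = 3.386×10^-4 K/W
  R_plate glass = L/(kA) = 8.78×10^-4/(0.751·5.18) = 2.257×10^-4 K/W
ΣR = 5.717×10^-4 + 0.02109 + 3.386×10^-4 + 2.257×10^-4 = 0.02223 K/W
Q = ΔT/ΣR = (23.2 °C − -3.62 °C)/0.02223 = 1206 W
From the inner boundary to the plate glass/expanded polystyrene interface, ΣR_partial = 5.717×10^-4 K/W.
T_interface = T_in − Q·ΣR_partial = 23.2 °C − (1206)(5.717×10^-4) = 22.5 °C

T = 22.5 °C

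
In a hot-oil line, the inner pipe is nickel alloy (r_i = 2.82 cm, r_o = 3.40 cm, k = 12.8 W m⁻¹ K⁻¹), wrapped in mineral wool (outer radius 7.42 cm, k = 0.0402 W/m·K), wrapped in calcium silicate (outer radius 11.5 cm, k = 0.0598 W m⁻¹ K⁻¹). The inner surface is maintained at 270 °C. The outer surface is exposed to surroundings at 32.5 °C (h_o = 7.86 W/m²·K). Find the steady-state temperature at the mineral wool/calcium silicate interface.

Resistance network (inner→outer):
  R'_nickel alloy = ln(0.0340/0.0282)/(2πk) = 0.1870/(2π·12.8) = 0.002326 m·K/W
  R'_mineral wool = ln(0.0742/0.0340)/(2πk) = 0.7804/(2π·0.0402) = 3.090 m·K/W
  R'_calcium silicate = ln(0.115/0.0742)/(2πk) = 0.4382/(2π·0.0598) = 1.166 m·K/W
  R'_conv,out = 1/(2πr h) = 1/(2π·0.115·7.86) = 0.1761 m·K/W
ΣR = 0.002326 + 3.090 + 1.166 + 0.1761 = 4.434 m·K/W
Q' = ΔT/ΣR = (270 °C − 32.5 °C)/4.434 = 53.56 W/m
From the inner boundary to the mineral wool/calcium silicate interface, ΣR_partial = 3.092 m·K/W.
T_interface = T_in − Q'·ΣR_partial = 270 °C − (53.56)(3.092) = 104 °C

T = 104 °C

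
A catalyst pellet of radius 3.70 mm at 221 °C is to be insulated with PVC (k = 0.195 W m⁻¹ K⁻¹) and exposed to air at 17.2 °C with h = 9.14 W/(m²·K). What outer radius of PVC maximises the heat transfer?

r_cr = 4.27 cm

For a sphere, r_cr = 2k_ins/h = 2·0.195/9.14 = 0.0427 m = 4.27 cm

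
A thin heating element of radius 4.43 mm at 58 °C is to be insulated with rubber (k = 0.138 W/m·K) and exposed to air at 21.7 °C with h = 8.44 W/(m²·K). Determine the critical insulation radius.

r_cr = 1.64 cm

For a cylinder, r_cr = k_ins/h = 0.138/8.44 = 0.0164 m = 1.64 cm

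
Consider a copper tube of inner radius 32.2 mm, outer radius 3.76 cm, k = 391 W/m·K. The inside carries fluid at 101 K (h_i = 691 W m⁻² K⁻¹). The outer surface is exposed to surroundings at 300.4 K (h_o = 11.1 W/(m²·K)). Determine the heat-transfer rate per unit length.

Q' = 513 W/m

Series thermal resistances, inner to outer:
  R'_conv,in = 1/(2πr h) = 1/(2π·0.0322·691) = 0.007153 m·K/W
  R'_copper = ln(0.0376/0.0322)/(2πk) = 0.1550/(2π·391) = 6.311×10^-5 m·K/W
  R'_conv,out = 1/(2πr h) = 1/(2π·0.0376·11.1) = 0.3813 m·K/W
ΣR = 0.007153 + 6.311×10^-5 + 0.3813 = 0.3885 m·K/W
Q' = ΔT/ΣR = (101 K − 300.4 K)/0.3885 = -513 W/m
(Negative Q' ⇒ heat flows inward; heat gain = 513 W/m.)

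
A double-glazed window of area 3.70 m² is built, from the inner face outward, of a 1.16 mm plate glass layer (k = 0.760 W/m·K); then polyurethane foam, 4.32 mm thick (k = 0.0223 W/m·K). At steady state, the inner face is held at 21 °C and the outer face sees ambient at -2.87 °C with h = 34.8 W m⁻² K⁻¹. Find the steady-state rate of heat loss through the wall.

Series thermal resistances, inner to outer:
  R_plate glass = L/(kA) = 0.00116/(0.760·3.70) = 4.125×10^-4 K/W
  R_polyurethane foam = L/(kA) = 0.00432/(0.0223·3.70) = 0.05236 K/W
  R_conv,out = 1/(hA) = 1/(34.8·3.70) = 0.007766 K/W
ΣR = 4.125×10^-4 + 0.05236 + 0.007766 = 0.06054 K/W
Q = ΔT/ΣR = (21 °C − -2.87 °C)/0.06054 = 394 W

Q = 394 W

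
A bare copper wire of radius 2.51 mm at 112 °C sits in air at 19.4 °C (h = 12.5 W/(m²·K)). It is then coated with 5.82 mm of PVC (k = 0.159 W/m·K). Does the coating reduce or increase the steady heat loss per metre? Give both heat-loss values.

increases: 18.3 → 33.9 W/m

Critical radius for a cylinder: r_cr = k/h = 0.0127 m = 1.27 cm.
Outer radius after coating: r₂ = 0.00251 + 0.00582 = 0.00833 m.
Since r₁ < r_cr and r₂ ≤ r_cr, the coating moves toward the maximum at r_cr — heat loss rises.
Bare: R = 1/(2πr₁h) = 5.073 m·K/W; Q = 92.6/5.073 = 18.3 W/m.
Coated: R = R_cond + R_conv = 2.729 m·K/W; Q = 92.6/2.729 = 33.9 W/m.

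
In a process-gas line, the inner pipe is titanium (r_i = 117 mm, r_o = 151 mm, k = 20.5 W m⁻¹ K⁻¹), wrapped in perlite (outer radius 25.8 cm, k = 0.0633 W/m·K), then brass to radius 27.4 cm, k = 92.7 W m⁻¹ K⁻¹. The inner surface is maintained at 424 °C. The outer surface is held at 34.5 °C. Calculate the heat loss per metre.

Resistance network (inner→outer):
  R'_titanium = ln(0.151/0.117)/(2πk) = 0.2551/(2π·20.5) = 0.001981 m·K/W
  R'_perlite = ln(0.258/0.151)/(2πk) = 0.5357/(2π·0.0633) = 1.347 m·K/W
  R'_brass = ln(0.274/0.258)/(2πk) = 0.06017/(2π·92.7) = 1.033×10^-4 m·K/W
ΣR = 0.001981 + 1.347 + 1.033×10^-4 = 1.349 m·K/W
Q' = ΔT/ΣR = (424 °C − 34.5 °C)/1.349 = 289 W/m

Q' = 289 W/m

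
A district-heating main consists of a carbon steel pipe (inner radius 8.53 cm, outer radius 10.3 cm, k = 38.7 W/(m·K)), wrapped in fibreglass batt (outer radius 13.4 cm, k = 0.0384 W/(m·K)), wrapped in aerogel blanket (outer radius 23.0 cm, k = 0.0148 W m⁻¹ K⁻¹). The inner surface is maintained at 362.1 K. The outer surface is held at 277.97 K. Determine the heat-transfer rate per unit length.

Q' = 12.2 W/m

Resistance network (inner→outer):
  R'_carbon steel = ln(0.103/0.0853)/(2πk) = 0.1886/(2π·38.7) = 7.754×10^-4 m·K/W
  R'_fibreglass batt = ln(0.134/0.103)/(2πk) = 0.2631/(2π·0.0384) = 1.091 m·K/W
  R'_aerogel blanket = ln(0.230/0.134)/(2πk) = 0.5402/(2π·0.0148) = 5.810 m·K/W
ΣR = 7.754×10^-4 + 1.091 + 5.810 = 6.902 m·K/W
Q' = ΔT/ΣR = (362.1 K − 277.97 K)/6.902 = 12.2 W/m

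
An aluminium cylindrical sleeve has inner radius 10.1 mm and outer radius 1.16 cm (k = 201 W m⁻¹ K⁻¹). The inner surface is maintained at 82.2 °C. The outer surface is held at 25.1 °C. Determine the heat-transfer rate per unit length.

Q' = 521 kW/m

Q' = 2πk·ΔT/ln(r₂/r₁) = 2π × 201 × 57.1 / ln(0.0116/0.0101) = 5.21×10^5 W/m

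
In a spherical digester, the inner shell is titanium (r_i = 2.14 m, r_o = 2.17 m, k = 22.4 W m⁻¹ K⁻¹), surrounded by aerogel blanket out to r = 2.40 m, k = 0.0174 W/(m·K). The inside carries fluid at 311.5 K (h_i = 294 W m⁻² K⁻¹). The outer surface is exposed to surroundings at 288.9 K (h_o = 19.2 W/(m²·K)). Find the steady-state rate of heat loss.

Q = 111 W

Series thermal resistances, inner to outer:
  R_conv,in = 1/(4πr²h) = 1/(4π·2.14²·294) = 5.910×10^-5 K/W
  R_titanium = (1/2.14 − 1/2.17)/(4πk) = 0.006460/(4π·22.4) = 2.295×10^-5 K/W
  R_aerogel blanket = (1/2.17 − 1/2.40)/(4πk) = 0.04416/(4π·0.0174) = 0.2020 K/W
  R_conv,out = 1/(4πr²h) = 1/(4π·2.40²·19.2) = 7.196×10^-4 K/W
ΣR = 5.910×10^-5 + 2.295×10^-5 + 0.2020 + 7.196×10^-4 = 0.2028 K/W
Q = ΔT/ΣR = (311.5 K − 288.9 K)/0.2028 = 111 W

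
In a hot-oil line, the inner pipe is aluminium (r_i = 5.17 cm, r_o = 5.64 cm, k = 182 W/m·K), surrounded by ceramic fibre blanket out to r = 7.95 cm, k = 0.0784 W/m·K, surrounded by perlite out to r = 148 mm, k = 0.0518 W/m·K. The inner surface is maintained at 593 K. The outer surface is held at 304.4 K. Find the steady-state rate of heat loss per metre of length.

Q' = 111 W/m

Treat each layer as a resistance in series:
  R'_aluminium = ln(0.0564/0.0517)/(2πk) = 0.08701/(2π·182) = 7.609×10^-5 m·K/W
  R'_ceramic fibre blanket = ln(0.0795/0.0564)/(2πk) = 0.3433/(2π·0.0784) = 0.6969 m·K/W
  R'_perlite = ln(0.148/0.0795)/(2πk) = 0.6215/(2π·0.0518) = 1.909 m·K/W
ΣR = 7.609×10^-5 + 0.6969 + 1.909 = 2.606 m·K/W
Q' = ΔT/ΣR = (593 K − 304.4 K)/2.606 = 111 W/m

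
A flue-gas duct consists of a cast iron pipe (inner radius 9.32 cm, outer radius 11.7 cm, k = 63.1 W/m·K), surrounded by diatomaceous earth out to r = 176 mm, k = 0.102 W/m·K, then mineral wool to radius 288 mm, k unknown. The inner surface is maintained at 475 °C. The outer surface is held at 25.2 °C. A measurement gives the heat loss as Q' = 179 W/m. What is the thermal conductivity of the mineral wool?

ΣR = ΔT/Q' = |475 − 25.2|/179 = 2.513 m·K/W
Known resistances:
  R'_cast iron = ln(0.117/0.0932)/(2πk) = 0.2274/(2π·63.1) = 5.736×10^-4 m·K/W
  R'_diatomaceous earth = ln(0.176/0.117)/(2πk) = 0.4083/(2π·0.102) = 0.6371 m·K/W
R_mineral wool = ΣR − ΣR_known = 2.513 − 0.6377 = 1.875 m·K/W
ln(r₂/r₁)/(2πk) = 1.875 ⇒ k = 0.4925/(2π·1.875) = 0.0418 W/m·K

k = 0.0418 W/m·K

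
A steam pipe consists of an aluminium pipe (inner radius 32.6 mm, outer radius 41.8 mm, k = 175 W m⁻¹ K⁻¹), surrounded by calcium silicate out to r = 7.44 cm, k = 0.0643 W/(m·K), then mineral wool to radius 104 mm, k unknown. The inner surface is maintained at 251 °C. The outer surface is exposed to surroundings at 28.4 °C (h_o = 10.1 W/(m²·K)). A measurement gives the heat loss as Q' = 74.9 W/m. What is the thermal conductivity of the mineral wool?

ΣR = ΔT/Q' = |251 − 28.4|/74.9 = 2.972 m·K/W
Known resistances:
  R'_aluminium = ln(0.0418/0.0326)/(2πk) = 0.2486/(2π·175) = 2.261×10^-4 m·K/W
  R'_calcium silicate = ln(0.0744/0.0418)/(2πk) = 0.5766/(2π·0.0643) = 1.427 m·K/W
  R'_conv,out = 1/(2πr h) = 1/(2π·0.104·10.1) = 0.1515 m·K/W
R_mineral wool = ΣR − ΣR_known = 2.972 − 1.579 = 1.393 m·K/W
ln(r₂/r₁)/(2πk) = 1.393 ⇒ k = 0.3349/(2π·1.393) = 0.0383 W/m·K

k = 0.0383 W/m·K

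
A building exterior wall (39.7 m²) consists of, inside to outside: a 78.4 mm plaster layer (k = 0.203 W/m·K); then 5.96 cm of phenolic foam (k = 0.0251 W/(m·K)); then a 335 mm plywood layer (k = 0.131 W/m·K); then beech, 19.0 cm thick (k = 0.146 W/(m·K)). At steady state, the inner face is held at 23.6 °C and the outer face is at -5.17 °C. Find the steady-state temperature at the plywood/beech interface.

Series thermal resistances, inner to outer:
  R_plaster = L/(kA) = 0.0784/(0.203·39.7) = 0.009728 K/W
  R_phenolic foam = L/(kA) = 0.0596/(0.0251·39.7) = 0.05981 K/W
  R_plywood = L/(kA) = 0.335/(0.131·39.7) = 0.06441 K/W
  R_beech = L/(kA) = 0.190/(0.146·39.7) = 0.03278 K/W
ΣR = 0.009728 + 0.05981 + 0.06441 + 0.03278 = 0.1667 K/W
Q = ΔT/ΣR = (23.6 °C − -5.17 °C)/0.1667 = 172.6 W
From the inner boundary to the plywood/beech interface, ΣR_partial = 0.1339 K/W.
T_interface = T_in − Q·ΣR_partial = 23.6 °C − (172.6)(0.1339) = 0.49 °C

T = 0.49 °C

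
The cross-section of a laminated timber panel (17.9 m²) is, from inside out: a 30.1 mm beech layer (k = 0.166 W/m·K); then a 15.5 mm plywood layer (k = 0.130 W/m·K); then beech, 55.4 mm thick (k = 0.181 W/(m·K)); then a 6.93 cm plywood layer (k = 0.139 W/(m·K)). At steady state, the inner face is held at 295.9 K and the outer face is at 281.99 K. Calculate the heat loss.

Q = 225 W

Series thermal resistances, inner to outer:
  R_beech = L/(kA) = 0.0301/(0.166·17.9) = 0.01013 K/W
  R_plywood = L/(kA) = 0.0155/(0.130·17.9) = 0.006661 K/W
  R_beech = L/(kA) = 0.0554/(0.181·17.9) = 0.01710 K/W
  R_plywood = L/(kA) = 0.0693/(0.139·17.9) = 0.02785 K/W
ΣR = 0.01013 + 0.006661 + 0.01710 + 0.02785 = 0.06174 K/W
Q = ΔT/ΣR = (295.9 K − 281.99 K)/0.06174 = 225 W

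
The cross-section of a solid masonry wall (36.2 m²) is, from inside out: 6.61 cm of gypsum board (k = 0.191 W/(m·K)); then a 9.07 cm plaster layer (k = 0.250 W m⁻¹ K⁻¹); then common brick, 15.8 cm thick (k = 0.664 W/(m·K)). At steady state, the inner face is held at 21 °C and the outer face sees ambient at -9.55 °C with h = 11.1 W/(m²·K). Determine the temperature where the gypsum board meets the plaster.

T = 10.8 °C

Treat each layer as a resistance in series:
  R_gypsum board = L/(kA) = 0.0661/(0.191·36.2) = 0.009560 K/W
  R_plaster = L/(kA) = 0.0907/(0.250·36.2) = 0.01002 K/W
  R_common brick = L/(kA) = 0.158/(0.664·36.2) = 0.006573 K/W
  R_conv,out = 1/(hA) = 1/(11.1·36.2) = 0.002489 K/W
ΣR = 0.009560 + 0.01002 + 0.006573 + 0.002489 = 0.02864 K/W
Q = ΔT/ΣR = (21 °C − -9.55 °C)/0.02864 = 1067 W
From the inner boundary to the gypsum board/plaster interface, ΣR_partial = 0.009560 K/W.
T_interface = T_in − Q·ΣR_partial = 21 °C − (1067)(0.009560) = 10.8 °C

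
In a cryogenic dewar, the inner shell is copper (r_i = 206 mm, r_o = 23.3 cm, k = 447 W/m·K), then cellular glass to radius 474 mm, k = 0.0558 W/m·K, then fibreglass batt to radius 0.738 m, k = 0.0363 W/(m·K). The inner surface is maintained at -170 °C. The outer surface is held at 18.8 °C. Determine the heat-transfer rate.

Resistance network (inner→outer):
  R_copper = (1/0.206 − 1/0.233)/(4πk) = 0.5625/(4π·447) = 1.001×10^-4 K/W
  R_cellular glass = (1/0.233 − 1/0.474)/(4πk) = 2.182/(4π·0.0558) = 3.112 K/W
  R_fibreglass batt = (1/0.474 − 1/0.738)/(4πk) = 0.7547/(4π·0.0363) = 1.654 K/W
ΣR = 1.001×10^-4 + 3.112 + 1.654 = 4.766 K/W
Q = ΔT/ΣR = (-170 °C − 18.8 °C)/4.766 = -39.6 W
(Negative Q ⇒ heat flows inward; heat gain = 39.6 W.)

Q = 39.6 W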